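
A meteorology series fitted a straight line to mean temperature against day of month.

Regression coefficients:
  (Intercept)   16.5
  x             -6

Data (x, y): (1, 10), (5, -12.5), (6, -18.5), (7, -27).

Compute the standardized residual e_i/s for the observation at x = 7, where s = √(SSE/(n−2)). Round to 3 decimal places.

-1.000

x=1: ŷ = 16.5 − 6·1 = 10.5; e = 10 − 10.5 = -0.5
x=5: ŷ = 16.5 − 6·5 = -13.5; e = -12.5 − (-13.5) = 1
x=6: ŷ = 16.5 − 6·6 = -19.5; e = -18.5 − (-19.5) = 1
x=7: ŷ = 16.5 − 6·7 = -25.5; e = -27 − (-25.5) = -1.5
SSE = 0.25 + 1 + 1 + 2.25 = 4.5
s = √(4.5/2) = 1.5
e/s = -1.5 / 1.5 = -1.000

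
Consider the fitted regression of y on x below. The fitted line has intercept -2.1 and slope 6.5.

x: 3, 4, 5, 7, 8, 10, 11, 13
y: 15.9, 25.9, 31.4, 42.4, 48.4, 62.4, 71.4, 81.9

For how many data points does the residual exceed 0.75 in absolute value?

x=3: ŷ = -2.1 + 6.5·3 = 17.4; e = 15.9 − 17.4 = -1.5
x=4: ŷ = -2.1 + 6.5·4 = 23.9; e = 25.9 − 23.9 = 2
x=5: ŷ = -2.1 + 6.5·5 = 30.4; e = 31.4 − 30.4 = 1
x=7: ŷ = -2.1 + 6.5·7 = 43.4; e = 42.4 − 43.4 = -1
x=8: ŷ = -2.1 + 6.5·8 = 49.9; e = 48.4 − 49.9 = -1.5
x=10: ŷ = -2.1 + 6.5·10 = 62.9; e = 62.4 − 62.9 = -0.5
x=11: ŷ = -2.1 + 6.5·11 = 69.4; e = 71.4 − 69.4 = 2
x=13: ŷ = -2.1 + 6.5·13 = 82.4; e = 81.9 − 82.4 = -0.5
|e| > 0.75: x=3 (|e|=1.5), x=4 (|e|=2), x=5 (|e|=1), x=7 (|e|=1), x=8 (|e|=1.5), x=11 (|e|=2) → 6

6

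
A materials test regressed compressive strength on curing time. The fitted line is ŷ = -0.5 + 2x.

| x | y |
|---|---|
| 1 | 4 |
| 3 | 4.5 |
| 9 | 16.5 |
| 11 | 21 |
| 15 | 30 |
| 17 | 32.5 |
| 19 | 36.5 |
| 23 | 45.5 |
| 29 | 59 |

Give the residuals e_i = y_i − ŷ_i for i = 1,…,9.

x=1: ŷ = -0.5 + 2·1 = 1.5; e = 4 − 1.5 = 2.5
x=3: ŷ = -0.5 + 2·3 = 5.5; e = 4.5 − 5.5 = -1
x=9: ŷ = -0.5 + 2·9 = 17.5; e = 16.5 − 17.5 = -1
x=11: ŷ = -0.5 + 2·11 = 21.5; e = 21 − 21.5 = -0.5
x=15: ŷ = -0.5 + 2·15 = 29.5; e = 30 − 29.5 = 0.5
x=17: ŷ = -0.5 + 2·17 = 33.5; e = 32.5 − 33.5 = -1
x=19: ŷ = -0.5 + 2·19 = 37.5; e = 36.5 − 37.5 = -1
x=23: ŷ = -0.5 + 2·23 = 45.5; e = 45.5 − 45.5 = 0
x=29: ŷ = -0.5 + 2·29 = 57.5; e = 59 − 57.5 = 1.5

2.5, -1, -1, -0.5, 0.5, -1, -1, 0, 1.5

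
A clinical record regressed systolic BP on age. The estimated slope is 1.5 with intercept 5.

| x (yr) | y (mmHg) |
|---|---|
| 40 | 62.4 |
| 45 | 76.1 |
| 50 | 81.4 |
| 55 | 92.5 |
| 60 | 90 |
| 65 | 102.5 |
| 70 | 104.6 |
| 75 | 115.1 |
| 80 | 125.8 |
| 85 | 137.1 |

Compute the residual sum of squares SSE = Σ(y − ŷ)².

x=40: ŷ = 5 + 1.5·40 = 65; e = 62.4 − 65 = -2.6
x=45: ŷ = 5 + 1.5·45 = 72.5; e = 76.1 − 72.5 = 3.6
x=50: ŷ = 5 + 1.5·50 = 80; e = 81.4 − 80 = 1.4
x=55: ŷ = 5 + 1.5·55 = 87.5; e = 92.5 − 87.5 = 5
x=60: ŷ = 5 + 1.5·60 = 95; e = 90 − 95 = -5
x=65: ŷ = 5 + 1.5·65 = 102.5; e = 102.5 − 102.5 = 0
x=70: ŷ = 5 + 1.5·70 = 110; e = 104.6 − 110 = -5.4
x=75: ŷ = 5 + 1.5·75 = 117.5; e = 115.1 − 117.5 = -2.4
x=80: ŷ = 5 + 1.5·80 = 125; e = 125.8 − 125 = 0.8
x=85: ŷ = 5 + 1.5·85 = 132.5; e = 137.1 − 132.5 = 4.6
SSE = 6.76 + 12.96 + 1.96 + 25 + 25 + 0 + 29.16 + 5.76 + 0.64 + 21.16 = 128.4

SSE = 128.4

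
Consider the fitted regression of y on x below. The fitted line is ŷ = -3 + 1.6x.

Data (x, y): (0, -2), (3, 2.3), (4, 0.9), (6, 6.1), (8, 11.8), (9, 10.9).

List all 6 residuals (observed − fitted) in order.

x=0: ŷ = -3 + 1.6·0 = -3; e = -2 − (-3) = 1
x=3: ŷ = -3 + 1.6·3 = 1.8; e = 2.3 − 1.8 = 0.5
x=4: ŷ = -3 + 1.6·4 = 3.4; e = 0.9 − 3.4 = -2.5
x=6: ŷ = -3 + 1.6·6 = 6.6; e = 6.1 − 6.6 = -0.5
x=8: ŷ = -3 + 1.6·8 = 9.8; e = 11.8 − 9.8 = 2
x=9: ŷ = -3 + 1.6·9 = 11.4; e = 10.9 − 11.4 = -0.5

1, 0.5, -2.5, -0.5, 2, -0.5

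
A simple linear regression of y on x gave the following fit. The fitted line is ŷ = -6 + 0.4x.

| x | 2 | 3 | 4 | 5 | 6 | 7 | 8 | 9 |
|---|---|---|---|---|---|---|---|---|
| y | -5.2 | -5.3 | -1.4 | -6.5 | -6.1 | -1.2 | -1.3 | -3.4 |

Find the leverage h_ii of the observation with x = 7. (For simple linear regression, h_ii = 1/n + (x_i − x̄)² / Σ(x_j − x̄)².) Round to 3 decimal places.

h = 0.179

x̄ = (2 + 3 + 4 + 5 + 6 + 7 + 8 + 9)/8 = 5.5
Σ(x − x̄)² = 12.25 + 6.25 + 2.25 + 0.25 + 0.25 + 2.25 + 6.25 + 12.25 = 42
h = 1/8 + (1.5)²/42 = 0.125 + 0.0535714 = 0.179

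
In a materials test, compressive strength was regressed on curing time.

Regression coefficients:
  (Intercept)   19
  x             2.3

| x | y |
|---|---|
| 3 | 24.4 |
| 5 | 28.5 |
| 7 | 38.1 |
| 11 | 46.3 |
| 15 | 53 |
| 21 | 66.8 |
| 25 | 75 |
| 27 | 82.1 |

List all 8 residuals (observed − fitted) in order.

-1.5, -2, 3, 2, -0.5, -0.5, -1.5, 1

x=3: ŷ = 19 + 2.3·3 = 25.9; r = 24.4 − 25.9 = -1.5
x=5: ŷ = 19 + 2.3·5 = 30.5; r = 28.5 − 30.5 = -2
x=7: ŷ = 19 + 2.3·7 = 35.1; r = 38.1 − 35.1 = 3
x=11: ŷ = 19 + 2.3·11 = 44.3; r = 46.3 − 44.3 = 2
x=15: ŷ = 19 + 2.3·15 = 53.5; r = 53 − 53.5 = -0.5
x=21: ŷ = 19 + 2.3·21 = 67.3; r = 66.8 − 67.3 = -0.5
x=25: ŷ = 19 + 2.3·25 = 76.5; r = 75 − 76.5 = -1.5
x=27: ŷ = 19 + 2.3·27 = 81.1; r = 82.1 − 81.1 = 1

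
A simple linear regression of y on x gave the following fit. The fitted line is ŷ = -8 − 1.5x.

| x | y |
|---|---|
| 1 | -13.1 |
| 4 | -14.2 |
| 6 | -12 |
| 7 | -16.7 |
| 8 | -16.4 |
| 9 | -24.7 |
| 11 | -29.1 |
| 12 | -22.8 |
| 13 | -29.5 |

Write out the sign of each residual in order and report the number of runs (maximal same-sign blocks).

x=1: ŷ = -8 − 1.5·1 = -9.5; e = -13.1 − (-9.5) = -3.6
x=4: ŷ = -8 − 1.5·4 = -14; e = -14.2 − (-14) = -0.2
x=6: ŷ = -8 − 1.5·6 = -17; e = -12 − (-17) = 5
x=7: ŷ = -8 − 1.5·7 = -18.5; e = -16.7 − (-18.5) = 1.8
x=8: ŷ = -8 − 1.5·8 = -20; e = -16.4 − (-20) = 3.6
x=9: ŷ = -8 − 1.5·9 = -21.5; e = -24.7 − (-21.5) = -3.2
x=11: ŷ = -8 − 1.5·11 = -24.5; e = -29.1 − (-24.5) = -4.6
x=12: ŷ = -8 − 1.5·12 = -26; e = -22.8 − (-26) = 3.2
x=13: ŷ = -8 − 1.5·13 = -27.5; e = -29.5 − (-27.5) = -2
Signs: − − + + + − − + −
Runs: −×2, +×3, −×2, +×1, −×1 → 5

5 runs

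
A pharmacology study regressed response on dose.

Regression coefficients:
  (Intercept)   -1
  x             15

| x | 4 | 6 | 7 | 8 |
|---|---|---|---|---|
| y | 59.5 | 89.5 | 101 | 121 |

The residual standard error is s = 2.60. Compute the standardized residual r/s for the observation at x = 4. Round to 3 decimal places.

0.192

ŷ = -1 + 15·4 = 59
r = 59.5 − 59 = 0.5
r/s = 0.5 / 2.60 = 0.192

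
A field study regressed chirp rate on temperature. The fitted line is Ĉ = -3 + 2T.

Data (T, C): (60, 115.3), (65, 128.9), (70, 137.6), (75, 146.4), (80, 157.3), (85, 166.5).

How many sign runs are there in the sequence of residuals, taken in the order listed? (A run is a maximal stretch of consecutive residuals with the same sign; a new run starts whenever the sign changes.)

5 runs

T=60: Ĉ = -3 + 2·60 = 117; r = 115.3 − 117 = -1.7
T=65: Ĉ = -3 + 2·65 = 127; r = 128.9 − 127 = 1.9
T=70: Ĉ = -3 + 2·70 = 137; r = 137.6 − 137 = 0.6
T=75: Ĉ = -3 + 2·75 = 147; r = 146.4 − 147 = -0.6
T=80: Ĉ = -3 + 2·80 = 157; r = 157.3 − 157 = 0.3
T=85: Ĉ = -3 + 2·85 = 167; r = 166.5 − 167 = -0.5
Signs: − + + − + −
Runs: −×1, +×2, −×1, +×1, −×1 → 5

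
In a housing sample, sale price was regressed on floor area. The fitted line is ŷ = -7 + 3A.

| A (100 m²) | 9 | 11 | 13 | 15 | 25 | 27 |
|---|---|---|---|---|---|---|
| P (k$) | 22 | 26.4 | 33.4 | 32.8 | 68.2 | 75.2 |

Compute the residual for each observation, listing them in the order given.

A=9: ŷ = -7 + 3·9 = 20; e = 22 − 20 = 2
A=11: ŷ = -7 + 3·11 = 26; e = 26.4 − 26 = 0.4
A=13: ŷ = -7 + 3·13 = 32; e = 33.4 − 32 = 1.4
A=15: ŷ = -7 + 3·15 = 38; e = 32.8 − 38 = -5.2
A=25: ŷ = -7 + 3·25 = 68; e = 68.2 − 68 = 0.2
A=27: ŷ = -7 + 3·27 = 74; e = 75.2 − 74 = 1.2

2, 0.4, 1.4, -5.2, 0.2, 1.2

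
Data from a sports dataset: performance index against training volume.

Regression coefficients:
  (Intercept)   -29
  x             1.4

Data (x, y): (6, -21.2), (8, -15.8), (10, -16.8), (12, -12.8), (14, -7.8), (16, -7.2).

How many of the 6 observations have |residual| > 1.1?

3

x=6: ŷ = -29 + 1.4·6 = -20.6; r = -21.2 − (-20.6) = -0.6
x=8: ŷ = -29 + 1.4·8 = -17.8; r = -15.8 − (-17.8) = 2
x=10: ŷ = -29 + 1.4·10 = -15; r = -16.8 − (-15) = -1.8
x=12: ŷ = -29 + 1.4·12 = -12.2; r = -12.8 − (-12.2) = -0.6
x=14: ŷ = -29 + 1.4·14 = -9.4; r = -7.8 − (-9.4) = 1.6
x=16: ŷ = -29 + 1.4·16 = -6.6; r = -7.2 − (-6.6) = -0.6
|r| > 1.1: x=8 (|r|=2), x=10 (|r|=1.8), x=14 (|r|=1.6) → 3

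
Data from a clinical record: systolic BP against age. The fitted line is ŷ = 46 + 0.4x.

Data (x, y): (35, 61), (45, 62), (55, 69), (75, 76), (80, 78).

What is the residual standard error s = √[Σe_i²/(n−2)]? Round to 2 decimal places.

x=35: ŷ = 46 + 0.4·35 = 60; e = 61 − 60 = 1
x=45: ŷ = 46 + 0.4·45 = 64; e = 62 − 64 = -2
x=55: ŷ = 46 + 0.4·55 = 68; e = 69 − 68 = 1
x=75: ŷ = 46 + 0.4·75 = 76; e = 76 − 76 = 0
x=80: ŷ = 46 + 0.4·80 = 78; e = 78 − 78 = 0
SSE = 1 + 4 + 1 + 0 + 0 = 6
s = √(6/3) = √2 ≈ 1.41

s = 1.41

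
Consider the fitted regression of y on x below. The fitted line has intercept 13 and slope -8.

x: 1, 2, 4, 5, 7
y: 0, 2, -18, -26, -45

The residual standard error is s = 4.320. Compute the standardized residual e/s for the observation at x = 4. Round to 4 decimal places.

ŷ = 13 − 8·4 = -19
e = -18 − (-19) = 1
e/s = 1 / 4.320 = 0.2315

0.2315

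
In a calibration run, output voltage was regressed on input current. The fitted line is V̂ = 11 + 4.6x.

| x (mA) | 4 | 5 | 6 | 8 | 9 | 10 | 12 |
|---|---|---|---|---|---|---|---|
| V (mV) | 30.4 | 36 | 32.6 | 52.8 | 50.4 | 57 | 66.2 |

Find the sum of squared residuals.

SSE = 70

x=4: V̂ = 11 + 4.6·4 = 29.4; e = 30.4 − 29.4 = 1
x=5: V̂ = 11 + 4.6·5 = 34; e = 36 − 34 = 2
x=6: V̂ = 11 + 4.6·6 = 38.6; e = 32.6 − 38.6 = -6
x=8: V̂ = 11 + 4.6·8 = 47.8; e = 52.8 − 47.8 = 5
x=9: V̂ = 11 + 4.6·9 = 52.4; e = 50.4 − 52.4 = -2
x=10: V̂ = 11 + 4.6·10 = 57; e = 57 − 57 = 0
x=12: V̂ = 11 + 4.6·12 = 66.2; e = 66.2 − 66.2 = 0
SSE = 1 + 4 + 36 + 25 + 4 + 0 + 0 = 70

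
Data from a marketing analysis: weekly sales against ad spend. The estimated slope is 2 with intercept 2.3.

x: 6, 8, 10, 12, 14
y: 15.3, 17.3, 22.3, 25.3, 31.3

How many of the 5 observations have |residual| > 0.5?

x=6: ŷ = 2.3 + 2·6 = 14.3; r = 15.3 − 14.3 = 1
x=8: ŷ = 2.3 + 2·8 = 18.3; r = 17.3 − 18.3 = -1
x=10: ŷ = 2.3 + 2·10 = 22.3; r = 22.3 − 22.3 = 0
x=12: ŷ = 2.3 + 2·12 = 26.3; r = 25.3 − 26.3 = -1
x=14: ŷ = 2.3 + 2·14 = 30.3; r = 31.3 − 30.3 = 1
|r| > 0.5: x=6 (|r|=1), x=8 (|r|=1), x=12 (|r|=1), x=14 (|r|=1) → 4

4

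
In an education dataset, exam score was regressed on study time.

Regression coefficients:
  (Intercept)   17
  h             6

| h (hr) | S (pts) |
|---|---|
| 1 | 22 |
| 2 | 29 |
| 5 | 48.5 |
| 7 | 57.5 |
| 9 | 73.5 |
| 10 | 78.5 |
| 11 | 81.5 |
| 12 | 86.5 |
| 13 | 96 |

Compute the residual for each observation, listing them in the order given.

h=1: Ŝ = 17 + 6·1 = 23; r = 22 − 23 = -1
h=2: Ŝ = 17 + 6·2 = 29; r = 29 − 29 = 0
h=5: Ŝ = 17 + 6·5 = 47; r = 48.5 − 47 = 1.5
h=7: Ŝ = 17 + 6·7 = 59; r = 57.5 − 59 = -1.5
h=9: Ŝ = 17 + 6·9 = 71; r = 73.5 − 71 = 2.5
h=10: Ŝ = 17 + 6·10 = 77; r = 78.5 − 77 = 1.5
h=11: Ŝ = 17 + 6·11 = 83; r = 81.5 − 83 = -1.5
h=12: Ŝ = 17 + 6·12 = 89; r = 86.5 − 89 = -2.5
h=13: Ŝ = 17 + 6·13 = 95; r = 96 − 95 = 1

-1, 0, 1.5, -1.5, 2.5, 1.5, -1.5, -2.5, 1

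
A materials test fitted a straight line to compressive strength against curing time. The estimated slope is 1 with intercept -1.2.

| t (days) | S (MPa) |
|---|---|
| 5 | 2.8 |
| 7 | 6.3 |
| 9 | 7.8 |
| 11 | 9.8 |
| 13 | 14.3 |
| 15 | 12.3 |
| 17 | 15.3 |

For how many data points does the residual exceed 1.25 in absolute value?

t=5: Ŝ = -1.2 + 5 = 3.8; e = 2.8 − 3.8 = -1
t=7: Ŝ = -1.2 + 7 = 5.8; e = 6.3 − 5.8 = 0.5
t=9: Ŝ = -1.2 + 9 = 7.8; e = 7.8 − 7.8 = 0
t=11: Ŝ = -1.2 + 11 = 9.8; e = 9.8 − 9.8 = 0
t=13: Ŝ = -1.2 + 13 = 11.8; e = 14.3 − 11.8 = 2.5
t=15: Ŝ = -1.2 + 15 = 13.8; e = 12.3 − 13.8 = -1.5
t=17: Ŝ = -1.2 + 17 = 15.8; e = 15.3 − 15.8 = -0.5
|e| > 1.25: t=13 (|e|=2.5), t=15 (|e|=1.5) → 2

2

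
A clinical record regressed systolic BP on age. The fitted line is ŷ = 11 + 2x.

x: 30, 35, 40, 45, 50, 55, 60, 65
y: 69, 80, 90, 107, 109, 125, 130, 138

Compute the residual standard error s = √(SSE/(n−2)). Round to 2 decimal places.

s = 3.46

x=30: ŷ = 11 + 2·30 = 71; r = 69 − 71 = -2
x=35: ŷ = 11 + 2·35 = 81; r = 80 − 81 = -1
x=40: ŷ = 11 + 2·40 = 91; r = 90 − 91 = -1
x=45: ŷ = 11 + 2·45 = 101; r = 107 − 101 = 6
x=50: ŷ = 11 + 2·50 = 111; r = 109 − 111 = -2
x=55: ŷ = 11 + 2·55 = 121; r = 125 − 121 = 4
x=60: ŷ = 11 + 2·60 = 131; r = 130 − 131 = -1
x=65: ŷ = 11 + 2·65 = 141; r = 138 − 141 = -3
SSE = 4 + 1 + 1 + 36 + 4 + 16 + 1 + 9 = 72
s = √(72/6) = √12 ≈ 3.46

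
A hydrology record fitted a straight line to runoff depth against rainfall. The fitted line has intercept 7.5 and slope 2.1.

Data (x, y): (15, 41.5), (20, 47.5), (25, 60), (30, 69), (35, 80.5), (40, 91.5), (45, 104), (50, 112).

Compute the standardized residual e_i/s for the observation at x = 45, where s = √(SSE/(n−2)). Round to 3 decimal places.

x=15: ŷ = 7.5 + 2.1·15 = 39; e = 41.5 − 39 = 2.5
x=20: ŷ = 7.5 + 2.1·20 = 49.5; e = 47.5 − 49.5 = -2
x=25: ŷ = 7.5 + 2.1·25 = 60; e = 60 − 60 = 0
x=30: ŷ = 7.5 + 2.1·30 = 70.5; e = 69 − 70.5 = -1.5
x=35: ŷ = 7.5 + 2.1·35 = 81; e = 80.5 − 81 = -0.5
x=40: ŷ = 7.5 + 2.1·40 = 91.5; e = 91.5 − 91.5 = 0
x=45: ŷ = 7.5 + 2.1·45 = 102; e = 104 − 102 = 2
x=50: ŷ = 7.5 + 2.1·50 = 112.5; e = 112 − 112.5 = -0.5
SSE = 6.25 + 4 + 0 + 2.25 + 0.25 + 0 + 4 + 0.25 = 17
s = √(17/6) = 1.68325
e/s = 2 / 1.68325 = 1.188

1.188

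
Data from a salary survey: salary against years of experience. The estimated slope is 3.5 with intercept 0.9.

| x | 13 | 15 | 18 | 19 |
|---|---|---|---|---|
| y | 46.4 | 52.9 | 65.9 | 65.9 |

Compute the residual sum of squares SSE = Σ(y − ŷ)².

x=13: ŷ = 0.9 + 3.5·13 = 46.4; r = 46.4 − 46.4 = 0
x=15: ŷ = 0.9 + 3.5·15 = 53.4; r = 52.9 − 53.4 = -0.5
x=18: ŷ = 0.9 + 3.5·18 = 63.9; r = 65.9 − 63.9 = 2
x=19: ŷ = 0.9 + 3.5·19 = 67.4; r = 65.9 − 67.4 = -1.5
SSE = 0 + 0.25 + 4 + 2.25 = 6.5

SSE = 6.5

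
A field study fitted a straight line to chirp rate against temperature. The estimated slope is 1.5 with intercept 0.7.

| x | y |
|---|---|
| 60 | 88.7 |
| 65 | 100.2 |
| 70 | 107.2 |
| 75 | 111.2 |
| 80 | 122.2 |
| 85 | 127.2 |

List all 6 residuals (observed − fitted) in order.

x=60: ŷ = 0.7 + 1.5·60 = 90.7; r = 88.7 − 90.7 = -2
x=65: ŷ = 0.7 + 1.5·65 = 98.2; r = 100.2 − 98.2 = 2
x=70: ŷ = 0.7 + 1.5·70 = 105.7; r = 107.2 − 105.7 = 1.5
x=75: ŷ = 0.7 + 1.5·75 = 113.2; r = 111.2 − 113.2 = -2
x=80: ŷ = 0.7 + 1.5·80 = 120.7; r = 122.2 − 120.7 = 1.5
x=85: ŷ = 0.7 + 1.5·85 = 128.2; r = 127.2 − 128.2 = -1

-2, 2, 1.5, -2, 1.5, -1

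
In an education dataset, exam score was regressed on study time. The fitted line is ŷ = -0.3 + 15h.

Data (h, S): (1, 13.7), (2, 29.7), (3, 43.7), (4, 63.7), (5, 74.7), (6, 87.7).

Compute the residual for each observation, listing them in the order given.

h=1: ŷ = -0.3 + 15·1 = 14.7; r = 13.7 − 14.7 = -1
h=2: ŷ = -0.3 + 15·2 = 29.7; r = 29.7 − 29.7 = 0
h=3: ŷ = -0.3 + 15·3 = 44.7; r = 43.7 − 44.7 = -1
h=4: ŷ = -0.3 + 15·4 = 59.7; r = 63.7 − 59.7 = 4
h=5: ŷ = -0.3 + 15·5 = 74.7; r = 74.7 − 74.7 = 0
h=6: ŷ = -0.3 + 15·6 = 89.7; r = 87.7 − 89.7 = -2

-1, 0, -1, 4, 0, -2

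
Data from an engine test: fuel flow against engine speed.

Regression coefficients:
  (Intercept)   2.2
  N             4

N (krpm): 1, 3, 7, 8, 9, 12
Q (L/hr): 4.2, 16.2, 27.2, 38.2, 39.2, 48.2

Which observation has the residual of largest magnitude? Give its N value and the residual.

N=1: Q̂ = 2.2 + 4·1 = 6.2; r = 4.2 − 6.2 = -2
N=3: Q̂ = 2.2 + 4·3 = 14.2; r = 16.2 − 14.2 = 2
N=7: Q̂ = 2.2 + 4·7 = 30.2; r = 27.2 − 30.2 = -3
N=8: Q̂ = 2.2 + 4·8 = 34.2; r = 38.2 − 34.2 = 4
N=9: Q̂ = 2.2 + 4·9 = 38.2; r = 39.2 − 38.2 = 1
N=12: Q̂ = 2.2 + 4·12 = 50.2; r = 48.2 − 50.2 = -2
Largest |r| is 4 at N = 8, residual 4.

N = 8, r = 4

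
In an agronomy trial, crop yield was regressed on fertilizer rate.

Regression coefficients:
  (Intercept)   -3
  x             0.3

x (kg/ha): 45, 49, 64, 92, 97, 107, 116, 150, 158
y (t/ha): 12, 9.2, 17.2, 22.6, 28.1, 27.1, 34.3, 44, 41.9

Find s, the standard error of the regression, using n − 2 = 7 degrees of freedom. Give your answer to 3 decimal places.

s = 2.330

x=45: ŷ = -3 + 0.3·45 = 10.5; e = 12 − 10.5 = 1.5
x=49: ŷ = -3 + 0.3·49 = 11.7; e = 9.2 − 11.7 = -2.5
x=64: ŷ = -3 + 0.3·64 = 16.2; e = 17.2 − 16.2 = 1
x=92: ŷ = -3 + 0.3·92 = 24.6; e = 22.6 − 24.6 = -2
x=97: ŷ = -3 + 0.3·97 = 26.1; e = 28.1 − 26.1 = 2
x=107: ŷ = -3 + 0.3·107 = 29.1; e = 27.1 − 29.1 = -2
x=116: ŷ = -3 + 0.3·116 = 31.8; e = 34.3 − 31.8 = 2.5
x=150: ŷ = -3 + 0.3·150 = 42; e = 44 − 42 = 2
x=158: ŷ = -3 + 0.3·158 = 44.4; e = 41.9 − 44.4 = -2.5
SSE = 2.25 + 6.25 + 1 + 4 + 4 + 4 + 6.25 + 4 + 6.25 = 38
s = √(38/7) = √5.42857 ≈ 2.330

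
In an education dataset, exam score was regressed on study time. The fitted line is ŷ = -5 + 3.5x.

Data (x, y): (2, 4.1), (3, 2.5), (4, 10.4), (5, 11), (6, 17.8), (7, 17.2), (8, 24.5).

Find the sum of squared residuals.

SSE = 28.4

x=2: ŷ = -5 + 3.5·2 = 2; e = 4.1 − 2 = 2.1
x=3: ŷ = -5 + 3.5·3 = 5.5; e = 2.5 − 5.5 = -3
x=4: ŷ = -5 + 3.5·4 = 9; e = 10.4 − 9 = 1.4
x=5: ŷ = -5 + 3.5·5 = 12.5; e = 11 − 12.5 = -1.5
x=6: ŷ = -5 + 3.5·6 = 16; e = 17.8 − 16 = 1.8
x=7: ŷ = -5 + 3.5·7 = 19.5; e = 17.2 − 19.5 = -2.3
x=8: ŷ = -5 + 3.5·8 = 23; e = 24.5 − 23 = 1.5
SSE = 4.41 + 9 + 1.96 + 2.25 + 3.24 + 5.29 + 2.25 = 28.4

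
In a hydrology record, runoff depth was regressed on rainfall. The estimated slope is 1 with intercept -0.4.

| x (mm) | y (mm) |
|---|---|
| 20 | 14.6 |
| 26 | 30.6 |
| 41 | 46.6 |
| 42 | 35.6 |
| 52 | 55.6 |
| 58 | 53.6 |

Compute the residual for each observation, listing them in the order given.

-5, 5, 6, -6, 4, -4

x=20: ŷ = -0.4 + 20 = 19.6; e = 14.6 − 19.6 = -5
x=26: ŷ = -0.4 + 26 = 25.6; e = 30.6 − 25.6 = 5
x=41: ŷ = -0.4 + 41 = 40.6; e = 46.6 − 40.6 = 6
x=42: ŷ = -0.4 + 42 = 41.6; e = 35.6 − 41.6 = -6
x=52: ŷ = -0.4 + 52 = 51.6; e = 55.6 − 51.6 = 4
x=58: ŷ = -0.4 + 58 = 57.6; e = 53.6 − 57.6 = -4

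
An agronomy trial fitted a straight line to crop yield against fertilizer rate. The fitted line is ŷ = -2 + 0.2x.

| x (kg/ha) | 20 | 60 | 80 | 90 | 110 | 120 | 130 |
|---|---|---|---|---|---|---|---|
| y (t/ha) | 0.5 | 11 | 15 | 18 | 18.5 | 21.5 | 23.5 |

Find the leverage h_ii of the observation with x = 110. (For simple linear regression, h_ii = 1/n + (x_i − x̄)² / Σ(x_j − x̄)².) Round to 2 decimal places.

h = 0.20

x̄ = (20 + 60 + 80 + 90 + 110 + 120 + 130)/7 = 87.1429
Σ(x − x̄)² = 4508.16 + 736.735 + 51.0204 + 8.16327 + 522.449 + 1079.59 + 1836.73 = 8742.86
h = 1/7 + (22.8571)²/8742.86 = 0.142857 + 0.0597572 = 0.20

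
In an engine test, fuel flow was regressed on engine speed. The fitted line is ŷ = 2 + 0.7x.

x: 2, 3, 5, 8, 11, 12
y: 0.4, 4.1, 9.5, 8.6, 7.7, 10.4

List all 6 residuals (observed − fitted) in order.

x=2: ŷ = 2 + 0.7·2 = 3.4; r = 0.4 − 3.4 = -3
x=3: ŷ = 2 + 0.7·3 = 4.1; r = 4.1 − 4.1 = 0
x=5: ŷ = 2 + 0.7·5 = 5.5; r = 9.5 − 5.5 = 4
x=8: ŷ = 2 + 0.7·8 = 7.6; r = 8.6 − 7.6 = 1
x=11: ŷ = 2 + 0.7·11 = 9.7; r = 7.7 − 9.7 = -2
x=12: ŷ = 2 + 0.7·12 = 10.4; r = 10.4 − 10.4 = 0

-3, 0, 4, 1, -2, 0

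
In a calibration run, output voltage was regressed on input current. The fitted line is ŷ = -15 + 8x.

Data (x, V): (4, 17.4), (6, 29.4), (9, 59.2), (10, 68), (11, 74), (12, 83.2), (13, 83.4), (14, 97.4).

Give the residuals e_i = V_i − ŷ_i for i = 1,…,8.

0.4, -3.6, 2.2, 3, 1, 2.2, -5.6, 0.4

x=4: ŷ = -15 + 8·4 = 17; e = 17.4 − 17 = 0.4
x=6: ŷ = -15 + 8·6 = 33; e = 29.4 − 33 = -3.6
x=9: ŷ = -15 + 8·9 = 57; e = 59.2 − 57 = 2.2
x=10: ŷ = -15 + 8·10 = 65; e = 68 − 65 = 3
x=11: ŷ = -15 + 8·11 = 73; e = 74 − 73 = 1
x=12: ŷ = -15 + 8·12 = 81; e = 83.2 − 81 = 2.2
x=13: ŷ = -15 + 8·13 = 89; e = 83.4 − 89 = -5.6
x=14: ŷ = -15 + 8·14 = 97; e = 97.4 − 97 = 0.4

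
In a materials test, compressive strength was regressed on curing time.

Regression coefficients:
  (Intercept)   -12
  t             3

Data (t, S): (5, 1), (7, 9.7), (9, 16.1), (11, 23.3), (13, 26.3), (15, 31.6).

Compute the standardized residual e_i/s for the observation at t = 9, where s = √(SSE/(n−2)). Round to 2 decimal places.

t=5: Ŝ = -12 + 3·5 = 3; e = 1 − 3 = -2
t=7: Ŝ = -12 + 3·7 = 9; e = 9.7 − 9 = 0.7
t=9: Ŝ = -12 + 3·9 = 15; e = 16.1 − 15 = 1.1
t=11: Ŝ = -12 + 3·11 = 21; e = 23.3 − 21 = 2.3
t=13: Ŝ = -12 + 3·13 = 27; e = 26.3 − 27 = -0.7
t=15: Ŝ = -12 + 3·15 = 33; e = 31.6 − 33 = -1.4
SSE = 4 + 0.49 + 1.21 + 5.29 + 0.49 + 1.96 = 13.44
s = √(13.44/4) = 1.83303
e/s = 1.1 / 1.83303 = 0.60

0.60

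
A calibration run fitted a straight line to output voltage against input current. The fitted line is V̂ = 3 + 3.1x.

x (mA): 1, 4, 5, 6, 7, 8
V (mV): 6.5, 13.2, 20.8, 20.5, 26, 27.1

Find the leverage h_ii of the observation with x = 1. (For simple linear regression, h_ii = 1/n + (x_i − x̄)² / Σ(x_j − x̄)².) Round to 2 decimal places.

x̄ = (1 + 4 + 5 + 6 + 7 + 8)/6 = 5.16667
Σ(x − x̄)² = 17.3611 + 1.36111 + 0.0277778 + 0.694444 + 3.36111 + 8.02778 = 30.8333
h = 1/6 + (-4.16667)²/30.8333 = 0.166667 + 0.563063 = 0.73

h = 0.73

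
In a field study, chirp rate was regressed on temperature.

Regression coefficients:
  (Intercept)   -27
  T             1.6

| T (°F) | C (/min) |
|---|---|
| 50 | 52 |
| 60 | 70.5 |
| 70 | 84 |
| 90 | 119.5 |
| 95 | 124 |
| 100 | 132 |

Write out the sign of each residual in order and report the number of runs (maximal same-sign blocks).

5 runs

T=50: ŷ = -27 + 1.6·50 = 53; r = 52 − 53 = -1
T=60: ŷ = -27 + 1.6·60 = 69; r = 70.5 − 69 = 1.5
T=70: ŷ = -27 + 1.6·70 = 85; r = 84 − 85 = -1
T=90: ŷ = -27 + 1.6·90 = 117; r = 119.5 − 117 = 2.5
T=95: ŷ = -27 + 1.6·95 = 125; r = 124 − 125 = -1
T=100: ŷ = -27 + 1.6·100 = 133; r = 132 − 133 = -1
Signs: − + − + − −
Runs: −×1, +×1, −×1, +×1, −×2 → 5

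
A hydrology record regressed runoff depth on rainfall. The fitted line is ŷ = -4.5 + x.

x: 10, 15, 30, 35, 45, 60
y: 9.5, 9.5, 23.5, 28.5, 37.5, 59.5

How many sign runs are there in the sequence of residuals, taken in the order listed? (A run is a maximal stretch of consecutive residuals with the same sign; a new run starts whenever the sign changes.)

3 runs

x=10: ŷ = -4.5 + 10 = 5.5; r = 9.5 − 5.5 = 4
x=15: ŷ = -4.5 + 15 = 10.5; r = 9.5 − 10.5 = -1
x=30: ŷ = -4.5 + 30 = 25.5; r = 23.5 − 25.5 = -2
x=35: ŷ = -4.5 + 35 = 30.5; r = 28.5 − 30.5 = -2
x=45: ŷ = -4.5 + 45 = 40.5; r = 37.5 − 40.5 = -3
x=60: ŷ = -4.5 + 60 = 55.5; r = 59.5 − 55.5 = 4
Signs: + − − − − +
Runs: +×1, −×4, +×1 → 3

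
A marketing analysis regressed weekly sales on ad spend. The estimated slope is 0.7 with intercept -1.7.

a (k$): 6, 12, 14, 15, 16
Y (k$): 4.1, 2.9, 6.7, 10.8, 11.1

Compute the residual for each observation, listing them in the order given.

a=6: Ŷ = -1.7 + 0.7·6 = 2.5; e = 4.1 − 2.5 = 1.6
a=12: Ŷ = -1.7 + 0.7·12 = 6.7; e = 2.9 − 6.7 = -3.8
a=14: Ŷ = -1.7 + 0.7·14 = 8.1; e = 6.7 − 8.1 = -1.4
a=15: Ŷ = -1.7 + 0.7·15 = 8.8; e = 10.8 − 8.8 = 2
a=16: Ŷ = -1.7 + 0.7·16 = 9.5; e = 11.1 − 9.5 = 1.6

1.6, -3.8, -1.4, 2, 1.6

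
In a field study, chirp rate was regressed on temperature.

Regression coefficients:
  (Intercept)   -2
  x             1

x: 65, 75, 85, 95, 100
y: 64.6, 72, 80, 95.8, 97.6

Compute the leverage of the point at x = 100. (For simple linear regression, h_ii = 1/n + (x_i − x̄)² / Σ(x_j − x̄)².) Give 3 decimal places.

h = 0.512

x̄ = (65 + 75 + 85 + 95 + 100)/5 = 84
Σ(x − x̄)² = 361 + 81 + 1 + 121 + 256 = 820
h = 1/5 + (16)²/820 = 0.2 + 0.312195 = 0.512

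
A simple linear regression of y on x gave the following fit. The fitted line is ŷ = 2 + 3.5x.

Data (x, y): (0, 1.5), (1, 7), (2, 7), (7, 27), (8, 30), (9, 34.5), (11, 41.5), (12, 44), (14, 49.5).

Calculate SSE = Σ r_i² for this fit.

x=0: ŷ = 2 + 3.5·0 = 2; r = 1.5 − 2 = -0.5
x=1: ŷ = 2 + 3.5·1 = 5.5; r = 7 − 5.5 = 1.5
x=2: ŷ = 2 + 3.5·2 = 9; r = 7 − 9 = -2
x=7: ŷ = 2 + 3.5·7 = 26.5; r = 27 − 26.5 = 0.5
x=8: ŷ = 2 + 3.5·8 = 30; r = 30 − 30 = 0
x=9: ŷ = 2 + 3.5·9 = 33.5; r = 34.5 − 33.5 = 1
x=11: ŷ = 2 + 3.5·11 = 40.5; r = 41.5 − 40.5 = 1
x=12: ŷ = 2 + 3.5·12 = 44; r = 44 − 44 = 0
x=14: ŷ = 2 + 3.5·14 = 51; r = 49.5 − 51 = -1.5
SSE = 0.25 + 2.25 + 4 + 0.25 + 0 + 1 + 1 + 0 + 2.25 = 11

SSE = 11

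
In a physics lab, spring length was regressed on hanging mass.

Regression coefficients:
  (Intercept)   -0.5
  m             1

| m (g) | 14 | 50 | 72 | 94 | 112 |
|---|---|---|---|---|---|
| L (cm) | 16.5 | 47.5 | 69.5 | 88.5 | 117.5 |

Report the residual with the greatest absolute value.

m=14: L̂ = -0.5 + 14 = 13.5; r = 16.5 − 13.5 = 3
m=50: L̂ = -0.5 + 50 = 49.5; r = 47.5 − 49.5 = -2
m=72: L̂ = -0.5 + 72 = 71.5; r = 69.5 − 71.5 = -2
m=94: L̂ = -0.5 + 94 = 93.5; r = 88.5 − 93.5 = -5
m=112: L̂ = -0.5 + 112 = 111.5; r = 117.5 − 111.5 = 6
Largest |r| is 6 at m = 112, residual 6.

r = 6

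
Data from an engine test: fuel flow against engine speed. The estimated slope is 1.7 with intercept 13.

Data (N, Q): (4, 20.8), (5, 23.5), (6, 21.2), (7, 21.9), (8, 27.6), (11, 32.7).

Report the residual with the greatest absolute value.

N=4: Q̂ = 13 + 1.7·4 = 19.8; e = 20.8 − 19.8 = 1
N=5: Q̂ = 13 + 1.7·5 = 21.5; e = 23.5 − 21.5 = 2
N=6: Q̂ = 13 + 1.7·6 = 23.2; e = 21.2 − 23.2 = -2
N=7: Q̂ = 13 + 1.7·7 = 24.9; e = 21.9 − 24.9 = -3
N=8: Q̂ = 13 + 1.7·8 = 26.6; e = 27.6 − 26.6 = 1
N=11: Q̂ = 13 + 1.7·11 = 31.7; e = 32.7 − 31.7 = 1
Largest |e| is 3 at N = 7, residual -3.

e = -3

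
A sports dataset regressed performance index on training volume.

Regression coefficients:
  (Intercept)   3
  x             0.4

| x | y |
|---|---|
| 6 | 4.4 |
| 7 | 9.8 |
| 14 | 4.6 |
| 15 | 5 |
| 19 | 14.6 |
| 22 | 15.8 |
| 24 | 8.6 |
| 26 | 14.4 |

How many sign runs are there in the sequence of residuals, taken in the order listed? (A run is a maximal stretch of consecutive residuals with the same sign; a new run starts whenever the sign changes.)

x=6: ŷ = 3 + 0.4·6 = 5.4; e = 4.4 − 5.4 = -1
x=7: ŷ = 3 + 0.4·7 = 5.8; e = 9.8 − 5.8 = 4
x=14: ŷ = 3 + 0.4·14 = 8.6; e = 4.6 − 8.6 = -4
x=15: ŷ = 3 + 0.4·15 = 9; e = 5 − 9 = -4
x=19: ŷ = 3 + 0.4·19 = 10.6; e = 14.6 − 10.6 = 4
x=22: ŷ = 3 + 0.4·22 = 11.8; e = 15.8 − 11.8 = 4
x=24: ŷ = 3 + 0.4·24 = 12.6; e = 8.6 − 12.6 = -4
x=26: ŷ = 3 + 0.4·26 = 13.4; e = 14.4 − 13.4 = 1
Signs: − + − − + + − +
Runs: −×1, +×1, −×2, +×2, −×1, +×1 → 6

6 runs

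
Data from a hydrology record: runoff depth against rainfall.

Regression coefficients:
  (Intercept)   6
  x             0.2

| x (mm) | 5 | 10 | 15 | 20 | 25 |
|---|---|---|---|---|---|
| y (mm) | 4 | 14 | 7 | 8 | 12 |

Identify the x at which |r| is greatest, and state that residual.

x=5: ŷ = 6 + 0.2·5 = 7; r = 4 − 7 = -3
x=10: ŷ = 6 + 0.2·10 = 8; r = 14 − 8 = 6
x=15: ŷ = 6 + 0.2·15 = 9; r = 7 − 9 = -2
x=20: ŷ = 6 + 0.2·20 = 10; r = 8 − 10 = -2
x=25: ŷ = 6 + 0.2·25 = 11; r = 12 − 11 = 1
Largest |r| is 6 at x = 10, residual 6.

x = 10, r = 6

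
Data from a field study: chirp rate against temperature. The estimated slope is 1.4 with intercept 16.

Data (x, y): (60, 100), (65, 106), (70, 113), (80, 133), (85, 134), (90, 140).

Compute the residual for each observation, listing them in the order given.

x=60: ŷ = 16 + 1.4·60 = 100; r = 100 − 100 = 0
x=65: ŷ = 16 + 1.4·65 = 107; r = 106 − 107 = -1
x=70: ŷ = 16 + 1.4·70 = 114; r = 113 − 114 = -1
x=80: ŷ = 16 + 1.4·80 = 128; r = 133 − 128 = 5
x=85: ŷ = 16 + 1.4·85 = 135; r = 134 − 135 = -1
x=90: ŷ = 16 + 1.4·90 = 142; r = 140 − 142 = -2

0, -1, -1, 5, -1, -2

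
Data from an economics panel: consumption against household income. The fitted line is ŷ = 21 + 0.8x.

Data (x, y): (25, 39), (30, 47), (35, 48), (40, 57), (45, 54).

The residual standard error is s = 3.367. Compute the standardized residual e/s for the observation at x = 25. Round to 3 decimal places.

-0.594

ŷ = 21 + 0.8·25 = 41
e = 39 − 41 = -2
e/s = -2 / 3.367 = -0.594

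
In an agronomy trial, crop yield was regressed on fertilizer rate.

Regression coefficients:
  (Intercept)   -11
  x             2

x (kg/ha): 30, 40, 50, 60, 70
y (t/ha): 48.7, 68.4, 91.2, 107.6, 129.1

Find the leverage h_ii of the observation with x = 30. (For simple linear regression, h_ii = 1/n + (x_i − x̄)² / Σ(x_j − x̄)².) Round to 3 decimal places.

h = 0.600

x̄ = (30 + 40 + 50 + 60 + 70)/5 = 50
Σ(x − x̄)² = 400 + 100 + 0 + 100 + 400 = 1000
h = 1/5 + (-20)²/1000 = 0.2 + 0.4 = 0.600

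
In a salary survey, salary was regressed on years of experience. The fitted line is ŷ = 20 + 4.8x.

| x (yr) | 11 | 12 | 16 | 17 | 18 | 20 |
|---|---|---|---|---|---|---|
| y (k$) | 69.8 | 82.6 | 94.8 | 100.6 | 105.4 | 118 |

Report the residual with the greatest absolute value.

x=11: ŷ = 20 + 4.8·11 = 72.8; r = 69.8 − 72.8 = -3
x=12: ŷ = 20 + 4.8·12 = 77.6; r = 82.6 − 77.6 = 5
x=16: ŷ = 20 + 4.8·16 = 96.8; r = 94.8 − 96.8 = -2
x=17: ŷ = 20 + 4.8·17 = 101.6; r = 100.6 − 101.6 = -1
x=18: ŷ = 20 + 4.8·18 = 106.4; r = 105.4 − 106.4 = -1
x=20: ŷ = 20 + 4.8·20 = 116; r = 118 − 116 = 2
Largest |r| is 5 at x = 12, residual 5.

r = 5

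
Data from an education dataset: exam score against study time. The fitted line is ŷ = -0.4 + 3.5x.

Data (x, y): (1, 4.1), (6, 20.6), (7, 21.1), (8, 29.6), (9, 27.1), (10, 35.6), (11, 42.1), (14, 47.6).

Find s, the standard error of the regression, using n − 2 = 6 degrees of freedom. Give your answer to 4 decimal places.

s = 2.8284

x=1: ŷ = -0.4 + 3.5·1 = 3.1; e = 4.1 − 3.1 = 1
x=6: ŷ = -0.4 + 3.5·6 = 20.6; e = 20.6 − 20.6 = 0
x=7: ŷ = -0.4 + 3.5·7 = 24.1; e = 21.1 − 24.1 = -3
x=8: ŷ = -0.4 + 3.5·8 = 27.6; e = 29.6 − 27.6 = 2
x=9: ŷ = -0.4 + 3.5·9 = 31.1; e = 27.1 − 31.1 = -4
x=10: ŷ = -0.4 + 3.5·10 = 34.6; e = 35.6 − 34.6 = 1
x=11: ŷ = -0.4 + 3.5·11 = 38.1; e = 42.1 − 38.1 = 4
x=14: ŷ = -0.4 + 3.5·14 = 48.6; e = 47.6 − 48.6 = -1
SSE = 1 + 0 + 9 + 4 + 16 + 1 + 16 + 1 = 48
s = √(48/6) = √8 ≈ 2.8284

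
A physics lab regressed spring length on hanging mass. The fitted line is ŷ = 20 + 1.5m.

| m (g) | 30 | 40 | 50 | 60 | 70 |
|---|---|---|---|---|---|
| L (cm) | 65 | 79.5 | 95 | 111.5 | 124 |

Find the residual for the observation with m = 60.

ŷ = 20 + 1.5·60 = 110
r = 111.5 − 110 = 1.5

r = 1.5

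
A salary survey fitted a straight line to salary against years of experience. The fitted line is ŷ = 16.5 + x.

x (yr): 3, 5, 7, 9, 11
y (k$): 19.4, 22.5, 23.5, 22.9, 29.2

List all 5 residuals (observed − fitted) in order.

-0.1, 1, 0, -2.6, 1.7

x=3: ŷ = 16.5 + 3 = 19.5; r = 19.4 − 19.5 = -0.1
x=5: ŷ = 16.5 + 5 = 21.5; r = 22.5 − 21.5 = 1
x=7: ŷ = 16.5 + 7 = 23.5; r = 23.5 − 23.5 = 0
x=9: ŷ = 16.5 + 9 = 25.5; r = 22.9 − 25.5 = -2.6
x=11: ŷ = 16.5 + 11 = 27.5; r = 29.2 − 27.5 = 1.7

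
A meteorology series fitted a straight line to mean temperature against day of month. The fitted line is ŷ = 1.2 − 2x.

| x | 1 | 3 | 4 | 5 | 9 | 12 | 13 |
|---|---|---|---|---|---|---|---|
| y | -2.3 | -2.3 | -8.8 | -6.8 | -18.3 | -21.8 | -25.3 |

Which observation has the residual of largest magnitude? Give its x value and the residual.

x = 3, e = 2.5

x=1: ŷ = 1.2 − 2·1 = -0.8; e = -2.3 − (-0.8) = -1.5
x=3: ŷ = 1.2 − 2·3 = -4.8; e = -2.3 − (-4.8) = 2.5
x=4: ŷ = 1.2 − 2·4 = -6.8; e = -8.8 − (-6.8) = -2
x=5: ŷ = 1.2 − 2·5 = -8.8; e = -6.8 − (-8.8) = 2
x=9: ŷ = 1.2 − 2·9 = -16.8; e = -18.3 − (-16.8) = -1.5
x=12: ŷ = 1.2 − 2·12 = -22.8; e = -21.8 − (-22.8) = 1
x=13: ŷ = 1.2 − 2·13 = -24.8; e = -25.3 − (-24.8) = -0.5
Largest |e| is 2.5 at x = 3, residual 2.5.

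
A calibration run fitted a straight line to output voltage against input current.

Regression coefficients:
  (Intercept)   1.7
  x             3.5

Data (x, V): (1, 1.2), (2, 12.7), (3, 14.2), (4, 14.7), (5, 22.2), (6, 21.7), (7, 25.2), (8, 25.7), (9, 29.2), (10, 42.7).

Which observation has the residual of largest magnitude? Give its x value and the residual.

x=1: V̂ = 1.7 + 3.5·1 = 5.2; e = 1.2 − 5.2 = -4
x=2: V̂ = 1.7 + 3.5·2 = 8.7; e = 12.7 − 8.7 = 4
x=3: V̂ = 1.7 + 3.5·3 = 12.2; e = 14.2 − 12.2 = 2
x=4: V̂ = 1.7 + 3.5·4 = 15.7; e = 14.7 − 15.7 = -1
x=5: V̂ = 1.7 + 3.5·5 = 19.2; e = 22.2 − 19.2 = 3
x=6: V̂ = 1.7 + 3.5·6 = 22.7; e = 21.7 − 22.7 = -1
x=7: V̂ = 1.7 + 3.5·7 = 26.2; e = 25.2 − 26.2 = -1
x=8: V̂ = 1.7 + 3.5·8 = 29.7; e = 25.7 − 29.7 = -4
x=9: V̂ = 1.7 + 3.5·9 = 33.2; e = 29.2 − 33.2 = -4
x=10: V̂ = 1.7 + 3.5·10 = 36.7; e = 42.7 − 36.7 = 6
Largest |e| is 6 at x = 10, residual 6.

x = 10, e = 6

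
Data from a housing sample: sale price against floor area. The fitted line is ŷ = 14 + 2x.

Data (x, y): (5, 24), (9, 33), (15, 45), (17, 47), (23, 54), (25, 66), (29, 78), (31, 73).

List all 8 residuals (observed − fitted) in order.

0, 1, 1, -1, -6, 2, 6, -3

x=5: ŷ = 14 + 2·5 = 24; e = 24 − 24 = 0
x=9: ŷ = 14 + 2·9 = 32; e = 33 − 32 = 1
x=15: ŷ = 14 + 2·15 = 44; e = 45 − 44 = 1
x=17: ŷ = 14 + 2·17 = 48; e = 47 − 48 = -1
x=23: ŷ = 14 + 2·23 = 60; e = 54 − 60 = -6
x=25: ŷ = 14 + 2·25 = 64; e = 66 − 64 = 2
x=29: ŷ = 14 + 2·29 = 72; e = 78 − 72 = 6
x=31: ŷ = 14 + 2·31 = 76; e = 73 − 76 = -3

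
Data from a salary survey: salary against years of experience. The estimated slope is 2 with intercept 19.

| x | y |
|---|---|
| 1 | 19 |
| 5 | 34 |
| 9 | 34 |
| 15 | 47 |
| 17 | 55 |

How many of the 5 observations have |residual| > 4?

1

x=1: ŷ = 19 + 2·1 = 21; r = 19 − 21 = -2
x=5: ŷ = 19 + 2·5 = 29; r = 34 − 29 = 5
x=9: ŷ = 19 + 2·9 = 37; r = 34 − 37 = -3
x=15: ŷ = 19 + 2·15 = 49; r = 47 − 49 = -2
x=17: ŷ = 19 + 2·17 = 53; r = 55 − 53 = 2
|r| > 4: x=5 (|r|=5) → 1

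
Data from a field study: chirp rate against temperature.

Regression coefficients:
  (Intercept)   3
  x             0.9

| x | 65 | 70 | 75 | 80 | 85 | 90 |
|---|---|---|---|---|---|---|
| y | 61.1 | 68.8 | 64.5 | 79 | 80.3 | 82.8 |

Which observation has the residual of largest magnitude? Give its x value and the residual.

x = 75, e = -6

x=65: ŷ = 3 + 0.9·65 = 61.5; e = 61.1 − 61.5 = -0.4
x=70: ŷ = 3 + 0.9·70 = 66; e = 68.8 − 66 = 2.8
x=75: ŷ = 3 + 0.9·75 = 70.5; e = 64.5 − 70.5 = -6
x=80: ŷ = 3 + 0.9·80 = 75; e = 79 − 75 = 4
x=85: ŷ = 3 + 0.9·85 = 79.5; e = 80.3 − 79.5 = 0.8
x=90: ŷ = 3 + 0.9·90 = 84; e = 82.8 − 84 = -1.2
Largest |e| is 6 at x = 75, residual -6.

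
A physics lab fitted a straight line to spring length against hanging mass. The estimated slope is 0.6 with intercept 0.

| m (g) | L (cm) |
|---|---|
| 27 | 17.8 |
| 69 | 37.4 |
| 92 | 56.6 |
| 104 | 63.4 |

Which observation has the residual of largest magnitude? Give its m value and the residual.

m = 69, r = -4

m=27: ŷ = 0.6·27 = 16.2; r = 17.8 − 16.2 = 1.6
m=69: ŷ = 0.6·69 = 41.4; r = 37.4 − 41.4 = -4
m=92: ŷ = 0.6·92 = 55.2; r = 56.6 − 55.2 = 1.4
m=104: ŷ = 0.6·104 = 62.4; r = 63.4 − 62.4 = 1
Largest |r| is 4 at m = 69, residual -4.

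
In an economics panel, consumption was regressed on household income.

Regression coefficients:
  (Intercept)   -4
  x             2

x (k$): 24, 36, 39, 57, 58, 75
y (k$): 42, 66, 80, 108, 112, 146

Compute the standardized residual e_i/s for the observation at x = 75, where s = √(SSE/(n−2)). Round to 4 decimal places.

0.0000

x=24: ŷ = -4 + 2·24 = 44; e = 42 − 44 = -2
x=36: ŷ = -4 + 2·36 = 68; e = 66 − 68 = -2
x=39: ŷ = -4 + 2·39 = 74; e = 80 − 74 = 6
x=57: ŷ = -4 + 2·57 = 110; e = 108 − 110 = -2
x=58: ŷ = -4 + 2·58 = 112; e = 112 − 112 = 0
x=75: ŷ = -4 + 2·75 = 146; e = 146 − 146 = 0
SSE = 4 + 4 + 36 + 4 + 0 + 0 = 48
s = √(48/4) = 3.4641
e/s = 0 / 3.4641 = 0.0000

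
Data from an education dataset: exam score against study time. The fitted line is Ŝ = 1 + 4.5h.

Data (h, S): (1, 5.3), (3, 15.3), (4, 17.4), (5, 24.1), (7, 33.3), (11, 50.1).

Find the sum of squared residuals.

SSE = 4.4

h=1: Ŝ = 1 + 4.5·1 = 5.5; e = 5.3 − 5.5 = -0.2
h=3: Ŝ = 1 + 4.5·3 = 14.5; e = 15.3 − 14.5 = 0.8
h=4: Ŝ = 1 + 4.5·4 = 19; e = 17.4 − 19 = -1.6
h=5: Ŝ = 1 + 4.5·5 = 23.5; e = 24.1 − 23.5 = 0.6
h=7: Ŝ = 1 + 4.5·7 = 32.5; e = 33.3 − 32.5 = 0.8
h=11: Ŝ = 1 + 4.5·11 = 50.5; e = 50.1 − 50.5 = -0.4
SSE = 0.04 + 0.64 + 2.56 + 0.36 + 0.64 + 0.16 = 4.4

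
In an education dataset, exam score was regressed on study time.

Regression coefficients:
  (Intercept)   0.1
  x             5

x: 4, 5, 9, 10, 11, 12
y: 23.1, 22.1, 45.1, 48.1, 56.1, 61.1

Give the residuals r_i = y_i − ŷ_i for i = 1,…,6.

3, -3, 0, -2, 1, 1

x=4: ŷ = 0.1 + 5·4 = 20.1; r = 23.1 − 20.1 = 3
x=5: ŷ = 0.1 + 5·5 = 25.1; r = 22.1 − 25.1 = -3
x=9: ŷ = 0.1 + 5·9 = 45.1; r = 45.1 − 45.1 = 0
x=10: ŷ = 0.1 + 5·10 = 50.1; r = 48.1 − 50.1 = -2
x=11: ŷ = 0.1 + 5·11 = 55.1; r = 56.1 − 55.1 = 1
x=12: ŷ = 0.1 + 5·12 = 60.1; r = 61.1 − 60.1 = 1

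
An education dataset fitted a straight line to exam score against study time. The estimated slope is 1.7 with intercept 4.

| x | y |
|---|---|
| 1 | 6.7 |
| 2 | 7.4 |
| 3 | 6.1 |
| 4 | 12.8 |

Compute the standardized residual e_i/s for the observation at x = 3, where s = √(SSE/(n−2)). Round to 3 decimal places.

-1.134

x=1: ŷ = 4 + 1.7·1 = 5.7; e = 6.7 − 5.7 = 1
x=2: ŷ = 4 + 1.7·2 = 7.4; e = 7.4 − 7.4 = 0
x=3: ŷ = 4 + 1.7·3 = 9.1; e = 6.1 − 9.1 = -3
x=4: ŷ = 4 + 1.7·4 = 10.8; e = 12.8 − 10.8 = 2
SSE = 1 + 0 + 9 + 4 = 14
s = √(14/2) = 2.64575
e/s = -3 / 2.64575 = -1.134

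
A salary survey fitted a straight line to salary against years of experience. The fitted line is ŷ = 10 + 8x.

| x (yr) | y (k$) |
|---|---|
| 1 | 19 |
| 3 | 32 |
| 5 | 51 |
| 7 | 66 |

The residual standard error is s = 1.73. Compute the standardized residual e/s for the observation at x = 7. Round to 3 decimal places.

ŷ = 10 + 8·7 = 66
e = 66 − 66 = 0
e/s = 0 / 1.73 = 0.000

0.000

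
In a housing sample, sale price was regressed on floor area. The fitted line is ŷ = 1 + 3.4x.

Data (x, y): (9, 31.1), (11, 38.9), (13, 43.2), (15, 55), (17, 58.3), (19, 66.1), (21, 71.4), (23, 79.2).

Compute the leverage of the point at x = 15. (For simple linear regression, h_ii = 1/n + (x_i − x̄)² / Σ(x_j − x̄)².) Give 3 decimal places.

h = 0.131

x̄ = (9 + 11 + 13 + 15 + 17 + 19 + 21 + 23)/8 = 16
Σ(x − x̄)² = 49 + 25 + 9 + 1 + 1 + 9 + 25 + 49 = 168
h = 1/8 + (-1)²/168 = 0.125 + 0.00595238 = 0.131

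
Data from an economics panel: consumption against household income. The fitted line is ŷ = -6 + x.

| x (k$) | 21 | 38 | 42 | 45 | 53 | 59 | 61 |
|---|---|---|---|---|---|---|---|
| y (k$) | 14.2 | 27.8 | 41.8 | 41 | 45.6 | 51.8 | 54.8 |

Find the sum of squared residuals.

SSE = 59.36

x=21: ŷ = -6 + 21 = 15; r = 14.2 − 15 = -0.8
x=38: ŷ = -6 + 38 = 32; r = 27.8 − 32 = -4.2
x=42: ŷ = -6 + 42 = 36; r = 41.8 − 36 = 5.8
x=45: ŷ = -6 + 45 = 39; r = 41 − 39 = 2
x=53: ŷ = -6 + 53 = 47; r = 45.6 − 47 = -1.4
x=59: ŷ = -6 + 59 = 53; r = 51.8 − 53 = -1.2
x=61: ŷ = -6 + 61 = 55; r = 54.8 − 55 = -0.2
SSE = 0.64 + 17.64 + 33.64 + 4 + 1.96 + 1.44 + 0.04 = 59.36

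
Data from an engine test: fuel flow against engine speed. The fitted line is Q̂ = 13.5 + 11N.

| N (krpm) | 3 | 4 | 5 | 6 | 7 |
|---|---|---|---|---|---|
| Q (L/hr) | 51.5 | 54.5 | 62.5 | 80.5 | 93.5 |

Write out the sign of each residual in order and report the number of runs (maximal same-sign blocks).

3 runs

N=3: Q̂ = 13.5 + 11·3 = 46.5; r = 51.5 − 46.5 = 5
N=4: Q̂ = 13.5 + 11·4 = 57.5; r = 54.5 − 57.5 = -3
N=5: Q̂ = 13.5 + 11·5 = 68.5; r = 62.5 − 68.5 = -6
N=6: Q̂ = 13.5 + 11·6 = 79.5; r = 80.5 − 79.5 = 1
N=7: Q̂ = 13.5 + 11·7 = 90.5; r = 93.5 − 90.5 = 3
Signs: + − − + +
Runs: +×1, −×2, +×2 → 3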